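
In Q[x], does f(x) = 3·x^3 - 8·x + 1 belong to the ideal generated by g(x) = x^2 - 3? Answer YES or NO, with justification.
In Q[x] the ideal (g) consists of all multiples of g, so f ∈ (g) iff g | f, i.e. iff the remainder of f on division by g is 0. Divide f by g (g is monic, so eliminate the leading term of the running remainder at each step):
  leading term 3·x^3: subtract (3·x)·g(x) = 3·x^3 - 9·x, leaving x + 1
The remainder r(x) = x + 1 ≠ 0 (and deg r < deg g), so g ∤ f, i.e. f ∉ (g).

Final answer: NO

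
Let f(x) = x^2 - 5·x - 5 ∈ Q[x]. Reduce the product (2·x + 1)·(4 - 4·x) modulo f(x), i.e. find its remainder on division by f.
a · b ≡ -36·x - 36 (mod f(x))

First multiply in Q[x] without reducing: a · b = -8·x^2 + 4·x + 4. Now divide by f(x) = x^2 - 5·x - 5, eliminating the leading term at each step:
  leading term -8·x^2: subtract (-8)·f(x) = -8·x^2 + 40·x + 40, leaving -36·x - 36
The degree is now < 2, so this is the remainder. Hence a · b ≡ -36·x - 36 in Q[x]/(f).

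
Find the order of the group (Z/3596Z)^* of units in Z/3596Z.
|(Z/3596Z)^*| = 1680

(Z/3596Z)^* consists of the classes a with gcd(a, 3596) = 1, so its order is φ(3596). φ is multiplicative, with φ(p^e) = p^e − p^(e−1). Factorise 3596 = 2^2 · 29 · 31. Then
  φ(3596) = (2^2 − 2^1) · (29 − 1) · (31 − 1) = 2 · 28 · 30 = 1680.
Thus |(Z/3596Z)^*| = 1680.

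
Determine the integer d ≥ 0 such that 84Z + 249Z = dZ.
In the PID Z, (a, b) is generated by gcd(a, b). Compute gcd(249, 84) with the extended Euclidean algorithm, tracking rows (r, s, t) with s·249 + t·84 = r:
  row A: (249, 1, 0)   [1·249 + 0·84 = 249]
  row B: (84, 0, 1)   [0·249 + 1·84 = 84]
  249 = 2·84 + 81   → row C = row A − 2·row B = (81, 1, −2)   [check: 1·249 − 2·84 = 81]
  84 = 1·81 + 3   → row D = row B − 1·row C = (3, −1, 3)   [check: −1·249 + 3·84 = 3]
  81 = 27·3 + 0   → remainder 0, stop. gcd = 3 (last nonzero row D).
So gcd(84, 249) = 3, with Bézout identity −1·249 + 3·84 = 3. Containment (⊇): the Bézout identity exhibits 3 as an element of (84, 249), giving (3) ⊆ (84, 249). Containment (⊆): since 3 | 84 and 3 | 249 (84 = 3·28, 249 = 3·83), every Z-linear combination of 84 and 249 is divisible by 3, so (84, 249) ⊆ (3). Therefore (84, 249) = (3), d = 3.

Final answer: (84, 249) = (3); d = 3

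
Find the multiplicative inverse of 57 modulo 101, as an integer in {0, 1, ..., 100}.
57^(−1) ≡ 39 (mod 101)

Apply the extended Euclidean algorithm to (101, 57), tracking rows (r, s, t) with s·101 + t·57 = r. Each division r_prev = q·r_cur + r_new produces the new row as (previous row) − q·(current row):
  row A: (101, 1, 0)   [1·101 + 0·57 = 101]
  row B: (57, 0, 1)   [0·101 + 1·57 = 57]
  101 = 1·57 + 44   → row C = row A − 1·row B = (44, 1, −1)   [check: 1·101 − 1·57 = 44]
  57 = 1·44 + 13   → row D = row B − 1·row C = (13, −1, 2)   [check: −1·101 + 2·57 = 13]
  44 = 3·13 + 5   → row E = row C − 3·row D = (5, 4, −7)   [check: 4·101 − 7·57 = 5]
  13 = 2·5 + 3   → row F = row D − 2·row E = (3, −9, 16)   [check: −9·101 + 16·57 = 3]
  5 = 1·3 + 2   → row G = row E − 1·row F = (2, 13, −23)   [check: 13·101 − 23·57 = 2]
  3 = 1·2 + 1   → row H = row F − 1·row G = (1, −22, 39)   [check: −22·101 + 39·57 = 1]
  2 = 2·1 + 0   → remainder 0, stop. gcd = 1 (last nonzero row H).
The gcd is 1, so 57 is invertible mod 101. The last nonzero row gives −22·101 + 39·57 = 1, so t = 39. So 57^(−1) ≡ 39 (mod 101). Verify: 57 · 39 = 2223 ≡ 1 (mod 101). ✓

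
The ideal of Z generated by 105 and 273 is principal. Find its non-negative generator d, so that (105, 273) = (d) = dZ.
(105, 273) = (21); d = 21

In the PID Z, (a, b) is generated by gcd(a, b). Compute gcd(273, 105) with the extended Euclidean algorithm, tracking rows (r, s, t) with s·273 + t·105 = r:
  row A: (273, 1, 0)   [1·273 + 0·105 = 273]
  row B: (105, 0, 1)   [0·273 + 1·105 = 105]
  273 = 2·105 + 63   → row C = row A − 2·row B = (63, 1, −2)   [check: 1·273 − 2·105 = 63]
  105 = 1·63 + 42   → row D = row B − 1·row C = (42, −1, 3)   [check: −1·273 + 3·105 = 42]
  63 = 1·42 + 21   → row E = row C − 1·row D = (21, 2, −5)   [check: 2·273 − 5·105 = 21]
  42 = 2·21 + 0   → remainder 0, stop. gcd = 21 (last nonzero row E).
So gcd(105, 273) = 21, with Bézout identity 2·273 − 5·105 = 21. Containment (⊇): the Bézout identity exhibits 21 as an element of (105, 273), giving (21) ⊆ (105, 273). Containment (⊆): since 21 | 105 and 21 | 273 (105 = 21·5, 273 = 21·13), every Z-linear combination of 105 and 273 is divisible by 21, so (105, 273) ⊆ (21). Therefore (105, 273) = (21), d = 21.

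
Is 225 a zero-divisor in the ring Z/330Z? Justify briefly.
gcd(225, 330) = 15 > 1, so 225 is not a unit in Z/330Z. In Z/nZ every nonzero non-unit is a zero-divisor: explicitly, take b = 330/gcd = 22 ≠ 0 (mod 330); then 225·22 = 4950 = 15·330, i.e. 225·22 ≡ 0 (mod 330). So 225 is a zero-divisor.

Final answer: YES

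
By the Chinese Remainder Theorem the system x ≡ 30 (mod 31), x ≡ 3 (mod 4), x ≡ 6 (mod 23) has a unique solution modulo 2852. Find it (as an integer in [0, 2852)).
x ≡ 1363 (mod 2852); the representative in [0, 2852) is 1363

The moduli 31, 4, 23 are pairwise coprime, so by the CRT there is a unique solution mod 31·4·23 = 2852.
Solve by successive substitution. Start with x ≡ 30 (mod 31).
  Combine with x ≡ 3 (mod 4): write x = 30 + 31·t and require 30 + 31·t ≡ 3 (mod 4), i.e. 31·t ≡ 3 − 30 ≡ 1 (mod 4). Since 31^(−1) ≡ 3 (mod 4) (31 ≡ 3 (mod 4)), t ≡ 3·1 ≡ 3 (mod 4). So x ≡ 30 + 31·3 = 123 (mod 124).
  Combine with x ≡ 6 (mod 23): write x = 123 + 124·t and require 123 + 124·t ≡ 6 (mod 23), i.e. 124·t ≡ 6 − 123 ≡ 21 (mod 23). Since 124^(−1) ≡ 18 (mod 23) (124 ≡ 9 (mod 23)), t ≡ 18·21 ≡ 10 (mod 23). So x ≡ 123 + 124·10 = 1363 (mod 2852).
Unique solution in [0, 2852): x = 1363.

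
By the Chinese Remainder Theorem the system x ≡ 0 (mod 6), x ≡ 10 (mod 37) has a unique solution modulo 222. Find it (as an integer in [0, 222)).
x ≡ 84 (mod 222); the representative in [0, 222) is 84

The moduli 6, 37 are pairwise coprime, so by the CRT there is a unique solution mod 6·37 = 222.
Solve by successive substitution. Start with x ≡ 0 (mod 6).
  Combine with x ≡ 10 (mod 37): write x = 6·t and require 6·t ≡ 10 (mod 37). Since 6^(−1) ≡ 31 (mod 37), t ≡ 31·10 ≡ 14 (mod 37). So x ≡ 6·14 = 84 (mod 222).
Unique solution in [0, 222): x = 84.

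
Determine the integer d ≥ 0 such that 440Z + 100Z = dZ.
In the PID Z, (a, b) is generated by gcd(a, b). Compute gcd(440, 100) with the extended Euclidean algorithm, tracking rows (r, s, t) with s·440 + t·100 = r:
  row A: (440, 1, 0)   [1·440 + 0·100 = 440]
  row B: (100, 0, 1)   [0·440 + 1·100 = 100]
  440 = 4·100 + 40   → row C = row A − 4·row B = (40, 1, −4)   [check: 1·440 − 4·100 = 40]
  100 = 2·40 + 20   → row D = row B − 2·row C = (20, −2, 9)   [check: −2·440 + 9·100 = 20]
  40 = 2·20 + 0   → remainder 0, stop. gcd = 20 (last nonzero row D).
So gcd(440, 100) = 20, with Bézout identity −2·440 + 9·100 = 20. Containment (⊇): the Bézout identity exhibits 20 as an element of (440, 100), giving (20) ⊆ (440, 100). Containment (⊆): since 20 | 440 and 20 | 100 (440 = 20·22, 100 = 20·5), every Z-linear combination of 440 and 100 is divisible by 20, so (440, 100) ⊆ (20). Therefore (440, 100) = (20), d = 20.

Final answer: (440, 100) = (20); d = 20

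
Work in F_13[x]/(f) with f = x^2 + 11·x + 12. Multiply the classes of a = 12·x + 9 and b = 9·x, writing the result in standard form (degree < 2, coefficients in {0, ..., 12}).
Multiply as integer polynomials: a · b = 108·x^2 + 81·x. Reducing coefficients mod 13: a · b ≡ 4·x^2 + 3·x. Now divide by f(x) = x^2 + 11·x + 12 in F_13[x], eliminating the leading term at each step:
  leading term 4·x^2: subtract (4)·f(x) = 4·x^2 + 5·x + 9, leaving 11·x + 4 (coefficients mod 13)
The degree is now < 2, so this is the remainder. Hence a · b ≡ 11·x + 4 in F_13[x]/(f).

Final answer: a · b ≡ 11·x + 4 (mod f(x))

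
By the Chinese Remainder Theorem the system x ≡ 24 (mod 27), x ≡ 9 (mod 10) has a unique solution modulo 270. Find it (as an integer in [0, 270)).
The moduli 27, 10 are pairwise coprime, so by the CRT there is a unique solution mod 27·10 = 270.
Solve by successive substitution. Start with x ≡ 24 (mod 27).
  Combine with x ≡ 9 (mod 10): write x = 24 + 27·t and require 24 + 27·t ≡ 9 (mod 10), i.e. 27·t ≡ 9 − 24 ≡ 5 (mod 10). Since 27^(−1) ≡ 3 (mod 10) (27 ≡ 7 (mod 10)), t ≡ 3·5 ≡ 5 (mod 10). So x ≡ 24 + 27·5 = 159 (mod 270).
Unique solution in [0, 270): x = 159.

Final answer: x ≡ 159 (mod 270); the representative in [0, 270) is 159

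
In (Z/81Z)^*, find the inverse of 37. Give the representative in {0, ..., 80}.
37^(−1) ≡ 46 (mod 81)

Apply the extended Euclidean algorithm to (81, 37), tracking rows (r, s, t) with s·81 + t·37 = r. Each division r_prev = q·r_cur + r_new produces the new row as (previous row) − q·(current row):
  row A: (81, 1, 0)   [1·81 + 0·37 = 81]
  row B: (37, 0, 1)   [0·81 + 1·37 = 37]
  81 = 2·37 + 7   → row C = row A − 2·row B = (7, 1, −2)   [check: 1·81 − 2·37 = 7]
  37 = 5·7 + 2   → row D = row B − 5·row C = (2, −5, 11)   [check: −5·81 + 11·37 = 2]
  7 = 3·2 + 1   → row E = row C − 3·row D = (1, 16, −35)   [check: 16·81 − 35·37 = 1]
  2 = 2·1 + 0   → remainder 0, stop. gcd = 1 (last nonzero row E).
The gcd is 1, so 37 is invertible mod 81. The last nonzero row gives 16·81 − 35·37 = 1, so t = −35. So 37^(−1) ≡ −35 ≡ 46 (mod 81). Verify: 37 · 46 = 1702 ≡ 1 (mod 81). ✓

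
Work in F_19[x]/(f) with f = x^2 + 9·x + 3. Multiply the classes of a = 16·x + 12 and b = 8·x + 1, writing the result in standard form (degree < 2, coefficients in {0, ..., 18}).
a · b ≡ 5·x + 8 (mod f(x))

Multiply as integer polynomials: a · b = 128·x^2 + 112·x + 12. Reducing coefficients mod 19: a · b ≡ 14·x^2 + 17·x + 12. Now divide by f(x) = x^2 + 9·x + 3 in F_19[x], eliminating the leading term at each step:
  leading term 14·x^2: subtract (14)·f(x) = 14·x^2 + 12·x + 4, leaving 5·x + 8 (coefficients mod 19)
The degree is now < 2, so this is the remainder. Hence a · b ≡ 5·x + 8 in F_19[x]/(f).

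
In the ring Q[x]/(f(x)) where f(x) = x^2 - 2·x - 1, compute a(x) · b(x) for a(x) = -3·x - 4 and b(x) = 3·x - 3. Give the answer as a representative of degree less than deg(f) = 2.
First multiply in Q[x] without reducing: a · b = -9·x^2 - 3·x + 12. Now divide by f(x) = x^2 - 2·x - 1, eliminating the leading term at each step:
  leading term -9·x^2: subtract (-9)·f(x) = -9·x^2 + 18·x + 9, leaving 3 - 21·x
The degree is now < 2, so this is the remainder. Hence a · b ≡ 3 - 21·x in Q[x]/(f).

Final answer: a · b ≡ 3 - 21·x (mod f(x))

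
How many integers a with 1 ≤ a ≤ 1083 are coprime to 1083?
684

The number of a ∈ {1, ..., 1083} with gcd(a, 1083) = 1 is by definition Euler's totient φ(1083). φ is multiplicative, with φ(p^e) = p^e − p^(e−1). Factorise 1083 = 3 · 19^2. Then
  φ(1083) = (3 − 1) · (19^2 − 19^1) = 2 · 342 = 684.
So there are 684 such integers.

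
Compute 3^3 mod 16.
Use repeated squaring. Binary(3) = 11. Walk through the bits of the exponent 3 left-to-right: at each bit after the leading one, square the running value, then multiply by 3 if the bit is 1 (always reducing mod 16):
  bit 1 = 1 (leading): start with 3.
  bit 2 = 1: square 3^2 = 9; bit is 1, so multiply 9·3 = 27 ≡ 11 (mod 16).
Final value: 3^3 ≡ 11 (mod 16).

Final answer: 11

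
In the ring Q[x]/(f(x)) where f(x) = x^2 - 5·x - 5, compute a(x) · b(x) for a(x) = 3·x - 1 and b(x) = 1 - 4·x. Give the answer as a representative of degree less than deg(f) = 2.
a · b ≡ -53·x - 61 (mod f(x))

First multiply in Q[x] without reducing: a · b = -12·x^2 + 7·x - 1. Now divide by f(x) = x^2 - 5·x - 5, eliminating the leading term at each step:
  leading term -12·x^2: subtract (-12)·f(x) = -12·x^2 + 60·x + 60, leaving -53·x - 61
The degree is now < 2, so this is the remainder. Hence a · b ≡ -53·x - 61 in Q[x]/(f).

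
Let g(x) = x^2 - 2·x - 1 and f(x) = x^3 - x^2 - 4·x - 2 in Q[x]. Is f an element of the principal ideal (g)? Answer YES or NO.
NO

In Q[x] the ideal (g) consists of all multiples of g, so f ∈ (g) iff g | f, i.e. iff the remainder of f on division by g is 0. Divide f by g (g is monic, so eliminate the leading term of the running remainder at each step):
  leading term x^3: subtract (x)·g(x) = x^3 - 2·x^2 - x, leaving x^2 - 3·x - 2
  leading term x^2: subtract (1)·g(x) = x^2 - 2·x - 1, leaving -x - 1
The remainder r(x) = -x - 1 ≠ 0 (and deg r < deg g), so g ∤ f, i.e. f ∉ (g).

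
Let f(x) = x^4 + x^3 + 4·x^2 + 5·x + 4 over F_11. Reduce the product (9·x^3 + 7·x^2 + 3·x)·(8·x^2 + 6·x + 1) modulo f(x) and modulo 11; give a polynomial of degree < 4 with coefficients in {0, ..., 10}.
a · b ≡ 2·x^3 + 8·x^2 + 9·x + 2 (mod f(x))

Multiply as integer polynomials: a · b = 72·x^5 + 110·x^4 + 75·x^3 + 25·x^2 + 3·x. Reducing coefficients mod 11: a · b ≡ 6·x^5 + 9·x^3 + 3·x^2 + 3·x. Now divide by f(x) = x^4 + x^3 + 4·x^2 + 5·x + 4 in F_11[x], eliminating the leading term at each step:
  leading term 6·x^5: subtract (6·x)·f(x) = 6·x^5 + 6·x^4 + 2·x^3 + 8·x^2 + 2·x, leaving 5·x^4 + 7·x^3 + 6·x^2 + x (coefficients mod 11)
  leading term 5·x^4: subtract (5)·f(x) = 5·x^4 + 5·x^3 + 9·x^2 + 3·x + 9, leaving 2·x^3 + 8·x^2 + 9·x + 2 (coefficients mod 11)
The degree is now < 4, so this is the remainder. Hence a · b ≡ 2·x^3 + 8·x^2 + 9·x + 2 in F_11[x]/(f).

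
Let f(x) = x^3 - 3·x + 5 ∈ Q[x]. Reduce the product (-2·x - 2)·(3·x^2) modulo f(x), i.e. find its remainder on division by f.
a · b ≡ -6·x^2 - 18·x + 30 (mod f(x))

First multiply in Q[x] without reducing: a · b = -6·x^3 - 6·x^2. Now divide by f(x) = x^3 - 3·x + 5, eliminating the leading term at each step:
  leading term -6·x^3: subtract (-6)·f(x) = -6·x^3 + 18·x - 30, leaving -6·x^2 - 18·x + 30
The degree is now < 3, so this is the remainder. Hence a · b ≡ -6·x^2 - 18·x + 30 in Q[x]/(f).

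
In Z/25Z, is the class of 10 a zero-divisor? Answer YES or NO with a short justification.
gcd(10, 25) = 5 > 1, so 10 is not a unit in Z/25Z. In Z/nZ every nonzero non-unit is a zero-divisor: explicitly, take b = 25/gcd = 5 ≠ 0 (mod 25); then 10·5 = 50 = 2·25, i.e. 10·5 ≡ 0 (mod 25). So 10 is a zero-divisor.

Final answer: YES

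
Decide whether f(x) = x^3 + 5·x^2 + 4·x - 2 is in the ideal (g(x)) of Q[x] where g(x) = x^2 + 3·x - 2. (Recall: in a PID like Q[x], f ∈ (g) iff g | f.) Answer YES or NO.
In Q[x] the ideal (g) consists of all multiples of g, so f ∈ (g) iff g | f, i.e. iff the remainder of f on division by g is 0. Divide f by g (g is monic, so eliminate the leading term of the running remainder at each step):
  leading term x^3: subtract (x)·g(x) = x^3 + 3·x^2 - 2·x, leaving 2·x^2 + 6·x - 2
  leading term 2·x^2: subtract (2)·g(x) = 2·x^2 + 6·x - 4, leaving 2
The remainder r(x) = 2 ≠ 0 (and deg r < deg g), so g ∤ f, i.e. f ∉ (g).

Final answer: NO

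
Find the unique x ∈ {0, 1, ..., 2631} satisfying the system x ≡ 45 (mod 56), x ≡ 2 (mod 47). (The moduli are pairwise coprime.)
The moduli 56, 47 are pairwise coprime, so by the CRT there is a unique solution mod 56·47 = 2632.
Solve by successive substitution. Start with x ≡ 45 (mod 56).
  Combine with x ≡ 2 (mod 47): write x = 45 + 56·t and require 45 + 56·t ≡ 2 (mod 47), i.e. 56·t ≡ 2 − 45 ≡ 4 (mod 47). Since 56^(−1) ≡ 21 (mod 47) (56 ≡ 9 (mod 47)), t ≡ 21·4 ≡ 37 (mod 47). So x ≡ 45 + 56·37 = 2117 (mod 2632).
Unique solution in [0, 2632): x = 2117.

Final answer: x ≡ 2117 (mod 2632); the representative in [0, 2632) is 2117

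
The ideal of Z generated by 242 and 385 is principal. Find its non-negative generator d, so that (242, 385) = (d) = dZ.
In the PID Z, (a, b) is generated by gcd(a, b). Compute gcd(385, 242) with the extended Euclidean algorithm, tracking rows (r, s, t) with s·385 + t·242 = r:
  row A: (385, 1, 0)   [1·385 + 0·242 = 385]
  row B: (242, 0, 1)   [0·385 + 1·242 = 242]
  385 = 1·242 + 143   → row C = row A − 1·row B = (143, 1, −1)   [check: 1·385 − 1·242 = 143]
  242 = 1·143 + 99   → row D = row B − 1·row C = (99, −1, 2)   [check: −1·385 + 2·242 = 99]
  143 = 1·99 + 44   → row E = row C − 1·row D = (44, 2, −3)   [check: 2·385 − 3·242 = 44]
  99 = 2·44 + 11   → row F = row D − 2·row E = (11, −5, 8)   [check: −5·385 + 8·242 = 11]
  44 = 4·11 + 0   → remainder 0, stop. gcd = 11 (last nonzero row F).
So gcd(242, 385) = 11, with Bézout identity −5·385 + 8·242 = 11. Containment (⊇): the Bézout identity exhibits 11 as an element of (242, 385), giving (11) ⊆ (242, 385). Containment (⊆): since 11 | 242 and 11 | 385 (242 = 11·22, 385 = 11·35), every Z-linear combination of 242 and 385 is divisible by 11, so (242, 385) ⊆ (11). Therefore (242, 385) = (11), d = 11.

Final answer: (242, 385) = (11); d = 11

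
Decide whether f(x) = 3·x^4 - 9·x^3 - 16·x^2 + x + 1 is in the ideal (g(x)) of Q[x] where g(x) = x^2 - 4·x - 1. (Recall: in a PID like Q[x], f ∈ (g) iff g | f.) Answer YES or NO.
In Q[x] the ideal (g) consists of all multiples of g, so f ∈ (g) iff g | f, i.e. iff the remainder of f on division by g is 0. Divide f by g (g is monic, so eliminate the leading term of the running remainder at each step):
  leading term 3·x^4: subtract (3·x^2)·g(x) = 3·x^4 - 12·x^3 - 3·x^2, leaving 3·x^3 - 13·x^2 + x + 1
  leading term 3·x^3: subtract (3·x)·g(x) = 3·x^3 - 12·x^2 - 3·x, leaving -x^2 + 4·x + 1
  leading term -x^2: subtract (-1)·g(x) = -x^2 + 4·x + 1, leaving 0
The remainder is 0, so f(x) = g(x) · h(x) with h(x) = 3·x^2 + 3·x - 1. Hence g | f, i.e. f ∈ (g).

Final answer: YES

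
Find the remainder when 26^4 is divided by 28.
Use repeated squaring. Binary(4) = 100. Walk through the bits of the exponent 4 left-to-right: at each bit after the leading one, square the running value, then multiply by 26 if the bit is 1 (always reducing mod 28):
  bit 1 = 1 (leading): start with 26.
  bit 2 = 0: square 26^2 = 676 ≡ 4 (mod 28).
  bit 3 = 0: square 4^2 = 16 (mod 28).
Final value: 26^4 ≡ 16 (mod 28).

Final answer: 16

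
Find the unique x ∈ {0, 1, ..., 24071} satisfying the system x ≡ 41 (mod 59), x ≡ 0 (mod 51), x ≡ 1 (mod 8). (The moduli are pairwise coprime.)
x ≡ 18921 (mod 24072); the representative in [0, 24072) is 18921

The moduli 59, 51, 8 are pairwise coprime, so by the CRT there is a unique solution mod 59·51·8 = 24072.
Solve by successive substitution. Start with x ≡ 41 (mod 59).
  Combine with x ≡ 0 (mod 51): write x = 41 + 59·t and require 41 + 59·t ≡ 0 (mod 51), i.e. 59·t ≡ 0 − 41 ≡ 10 (mod 51). Since 59^(−1) ≡ 32 (mod 51) (59 ≡ 8 (mod 51)), t ≡ 32·10 ≡ 14 (mod 51). So x ≡ 41 + 59·14 = 867 (mod 3009).
  Combine with x ≡ 1 (mod 8): write x = 867 + 3009·t and require 867 + 3009·t ≡ 1 (mod 8), i.e. 3009·t ≡ 1 − 867 ≡ 6 (mod 8). Since 3009^(−1) ≡ 1 (mod 8) (3009 ≡ 1 (mod 8)), t ≡ 1·6 ≡ 6 (mod 8). So x ≡ 867 + 3009·6 = 18921 (mod 24072).
Unique solution in [0, 24072): x = 18921.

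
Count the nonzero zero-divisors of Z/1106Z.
In Z/1106Z each nonzero element is either a unit (gcd with 1106 is 1) or a zero-divisor (gcd > 1). The number of units is φ(1106): factorise 1106 = 2 · 7 · 79, so φ(1106) = (2 − 1) · (7 − 1) · (79 − 1) = 1 · 6 · 78 = 468. The nonzero elements number 1106 − 1 = 1105. Hence the nonzero zero-divisors number 1105 − 468 = 637.

Final answer: Z/1106Z has 637 nonzero zero-divisors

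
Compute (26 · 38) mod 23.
22

Reduce the factors first: 26 ≡ 3, 38 ≡ 15 (mod 23), so 26 · 38 ≡ 3 · 15 (mod 23). 3 · 15 = 45. Dividing by 23: 45 = 1·23 + 22. So (26 · 38) mod 23 = 22.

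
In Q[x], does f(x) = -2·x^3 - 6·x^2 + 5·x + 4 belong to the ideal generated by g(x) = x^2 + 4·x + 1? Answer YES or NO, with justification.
NO

In Q[x] the ideal (g) consists of all multiples of g, so f ∈ (g) iff g | f, i.e. iff the remainder of f on division by g is 0. Divide f by g (g is monic, so eliminate the leading term of the running remainder at each step):
  leading term -2·x^3: subtract (-2·x)·g(x) = -2·x^3 - 8·x^2 - 2·x, leaving 2·x^2 + 7·x + 4
  leading term 2·x^2: subtract (2)·g(x) = 2·x^2 + 8·x + 2, leaving 2 - x
The remainder r(x) = 2 - x ≠ 0 (and deg r < deg g), so g ∤ f, i.e. f ∉ (g).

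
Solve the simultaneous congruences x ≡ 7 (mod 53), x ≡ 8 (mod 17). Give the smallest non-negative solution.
The moduli 53, 17 are pairwise coprime, so by the CRT there is a unique solution mod 53·17 = 901.
Solve by successive substitution. Start with x ≡ 7 (mod 53).
  Combine with x ≡ 8 (mod 17): write x = 7 + 53·t and require 7 + 53·t ≡ 8 (mod 17), i.e. 53·t ≡ 8 − 7 ≡ 1 (mod 17). Since 53^(−1) ≡ 9 (mod 17) (53 ≡ 2 (mod 17)), t ≡ 9·1 ≡ 9 (mod 17). So x ≡ 7 + 53·9 = 484 (mod 901).
Unique solution in [0, 901): x = 484.

Final answer: x ≡ 484 (mod 901); the representative in [0, 901) is 484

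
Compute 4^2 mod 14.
2

Use repeated squaring. Binary(2) = 10. Walk through the bits of the exponent 2 left-to-right: at each bit after the leading one, square the running value, then multiply by 4 if the bit is 1 (always reducing mod 14):
  bit 1 = 1 (leading): start with 4.
  bit 2 = 0: square 4^2 = 16 ≡ 2 (mod 14).
Final value: 4^2 ≡ 2 (mod 14).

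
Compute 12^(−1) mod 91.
12^(−1) ≡ 38 (mod 91)

Apply the extended Euclidean algorithm to (91, 12), tracking rows (r, s, t) with s·91 + t·12 = r. Each division r_prev = q·r_cur + r_new produces the new row as (previous row) − q·(current row):
  row A: (91, 1, 0)   [1·91 + 0·12 = 91]
  row B: (12, 0, 1)   [0·91 + 1·12 = 12]
  91 = 7·12 + 7   → row C = row A − 7·row B = (7, 1, −7)   [check: 1·91 − 7·12 = 7]
  12 = 1·7 + 5   → row D = row B − 1·row C = (5, −1, 8)   [check: −1·91 + 8·12 = 5]
  7 = 1·5 + 2   → row E = row C − 1·row D = (2, 2, −15)   [check: 2·91 − 15·12 = 2]
  5 = 2·2 + 1   → row F = row D − 2·row E = (1, −5, 38)   [check: −5·91 + 38·12 = 1]
  2 = 2·1 + 0   → remainder 0, stop. gcd = 1 (last nonzero row F).
The gcd is 1, so 12 is invertible mod 91. The last nonzero row gives −5·91 + 38·12 = 1, so t = 38. So 12^(−1) ≡ 38 (mod 91). Verify: 12 · 38 = 456 ≡ 1 (mod 91). ✓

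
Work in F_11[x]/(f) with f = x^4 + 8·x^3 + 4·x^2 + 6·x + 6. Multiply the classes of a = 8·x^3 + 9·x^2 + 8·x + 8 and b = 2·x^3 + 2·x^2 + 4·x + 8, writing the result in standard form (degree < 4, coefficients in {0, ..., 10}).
Multiply as integer polynomials: a · b = 16·x^6 + 34·x^5 + 66·x^4 + 132·x^3 + 120·x^2 + 96·x + 64. Reducing coefficients mod 11: a · b ≡ 5·x^6 + x^5 + 10·x^2 + 8·x + 9. Now divide by f(x) = x^4 + 8·x^3 + 4·x^2 + 6·x + 6 in F_11[x], eliminating the leading term at each step:
  leading term 5·x^6: subtract (5·x^2)·f(x) = 5·x^6 + 7·x^5 + 9·x^4 + 8·x^3 + 8·x^2, leaving 5·x^5 + 2·x^4 + 3·x^3 + 2·x^2 + 8·x + 9 (coefficients mod 11)
  leading term 5·x^5: subtract (5·x)·f(x) = 5·x^5 + 7·x^4 + 9·x^3 + 8·x^2 + 8·x, leaving 6·x^4 + 5·x^3 + 5·x^2 + 9 (coefficients mod 11)
  leading term 6·x^4: subtract (6)·f(x) = 6·x^4 + 4·x^3 + 2·x^2 + 3·x + 3, leaving x^3 + 3·x^2 + 8·x + 6 (coefficients mod 11)
The degree is now < 4, so this is the remainder. Hence a · b ≡ x^3 + 3·x^2 + 8·x + 6 in F_11[x]/(f).

Final answer: a · b ≡ x^3 + 3·x^2 + 8·x + 6 (mod f(x))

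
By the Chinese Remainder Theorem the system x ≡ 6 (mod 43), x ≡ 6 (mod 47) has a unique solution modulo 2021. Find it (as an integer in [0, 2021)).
x ≡ 6 (mod 2021); the representative in [0, 2021) is 6

The moduli 43, 47 are pairwise coprime, so by the CRT there is a unique solution mod 43·47 = 2021.
Solve by successive substitution. Start with x ≡ 6 (mod 43).
  Combine with x ≡ 6 (mod 47): write x = 6 + 43·t and require 6 + 43·t ≡ 6 (mod 47), i.e. 43·t ≡ 6 − 6 ≡ 0 (mod 47). Since 43^(−1) ≡ 35 (mod 47), t ≡ 35·0 ≡ 0 (mod 47). So x ≡ 6 + 43·0 = 6 (mod 2021).
Unique solution in [0, 2021): x = 6.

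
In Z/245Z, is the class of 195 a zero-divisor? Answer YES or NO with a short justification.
YES

gcd(195, 245) = 5 > 1, so 195 is not a unit in Z/245Z. In Z/nZ every nonzero non-unit is a zero-divisor: explicitly, take b = 245/gcd = 49 ≠ 0 (mod 245); then 195·49 = 9555 = 39·245, i.e. 195·49 ≡ 0 (mod 245). So 195 is a zero-divisor.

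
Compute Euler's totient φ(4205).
φ(4205) = 3248

φ is multiplicative, with φ(p^e) = p^e − p^(e−1). Factorise 4205 = 5 · 29^2. Then
  φ(4205) = (5 − 1) · (29^2 − 29^1) = 4 · 812 = 3248.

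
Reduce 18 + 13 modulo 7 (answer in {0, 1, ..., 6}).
3

Reduce the summands first: 18 ≡ 4, 13 ≡ 6 (mod 7), so 18 + 13 ≡ 4 + 6 (mod 7). 4 + 6 = 10; 10 = 1·7 + 3, so (18 + 13) mod 7 = 3.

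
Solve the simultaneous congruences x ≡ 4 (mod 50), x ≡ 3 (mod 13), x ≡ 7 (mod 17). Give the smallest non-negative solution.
The moduli 50, 13, 17 are pairwise coprime, so by the CRT there is a unique solution mod 50·13·17 = 11050.
Solve by successive substitution. Start with x ≡ 4 (mod 50).
  Combine with x ≡ 3 (mod 13): write x = 4 + 50·t and require 4 + 50·t ≡ 3 (mod 13), i.e. 50·t ≡ 3 − 4 ≡ 12 (mod 13). Since 50^(−1) ≡ 6 (mod 13) (50 ≡ 11 (mod 13)), t ≡ 6·12 ≡ 7 (mod 13). So x ≡ 4 + 50·7 = 354 (mod 650).
  Combine with x ≡ 7 (mod 17): write x = 354 + 650·t and require 354 + 650·t ≡ 7 (mod 17), i.e. 650·t ≡ 7 − 354 ≡ 10 (mod 17). Since 650^(−1) ≡ 13 (mod 17) (650 ≡ 4 (mod 17)), t ≡ 13·10 ≡ 11 (mod 17). So x ≡ 354 + 650·11 = 7504 (mod 11050).
Unique solution in [0, 11050): x = 7504.

Final answer: x ≡ 7504 (mod 11050); the representative in [0, 11050) is 7504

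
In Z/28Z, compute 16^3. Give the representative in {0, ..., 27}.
8

Use repeated squaring. Binary(3) = 11. Walk through the bits of the exponent 3 left-to-right: at each bit after the leading one, square the running value, then multiply by 16 if the bit is 1 (always reducing mod 28):
  bit 1 = 1 (leading): start with 16.
  bit 2 = 1: square 16^2 = 256 ≡ 4; bit is 1, so multiply 4·16 = 64 ≡ 8 (mod 28).
Final value: 16^3 ≡ 8 (mod 28).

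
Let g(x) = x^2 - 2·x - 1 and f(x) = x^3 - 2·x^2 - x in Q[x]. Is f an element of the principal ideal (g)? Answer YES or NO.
YES

In Q[x] the ideal (g) consists of all multiples of g, so f ∈ (g) iff g | f, i.e. iff the remainder of f on division by g is 0. Divide f by g (g is monic, so eliminate the leading term of the running remainder at each step):
  leading term x^3: subtract (x)·g(x) = x^3 - 2·x^2 - x, leaving 0
The remainder is 0, so f(x) = g(x) · h(x) with h(x) = x. Hence g | f, i.e. f ∈ (g).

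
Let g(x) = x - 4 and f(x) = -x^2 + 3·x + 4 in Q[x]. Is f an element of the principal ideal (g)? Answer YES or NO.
YES

In Q[x] the ideal (g) consists of all multiples of g, so f ∈ (g) iff g | f, i.e. iff the remainder of f on division by g is 0. Divide f by g (g is monic, so eliminate the leading term of the running remainder at each step):
  leading term -x^2: subtract (-x)·g(x) = -x^2 + 4·x, leaving 4 - x
  leading term -x: subtract (-1)·g(x) = 4 - x, leaving 0
The remainder is 0, so f(x) = g(x) · h(x) with h(x) = -x - 1. Hence g | f, i.e. f ∈ (g).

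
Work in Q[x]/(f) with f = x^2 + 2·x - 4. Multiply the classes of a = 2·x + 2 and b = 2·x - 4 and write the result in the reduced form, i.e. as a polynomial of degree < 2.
First multiply in Q[x] without reducing: a · b = 4·x^2 - 4·x - 8. Now divide by f(x) = x^2 + 2·x - 4, eliminating the leading term at each step:
  leading term 4·x^2: subtract (4)·f(x) = 4·x^2 + 8·x - 16, leaving 8 - 12·x
The degree is now < 2, so this is the remainder. Hence a · b ≡ 8 - 12·x in Q[x]/(f).

Final answer: a · b ≡ 8 - 12·x (mod f(x))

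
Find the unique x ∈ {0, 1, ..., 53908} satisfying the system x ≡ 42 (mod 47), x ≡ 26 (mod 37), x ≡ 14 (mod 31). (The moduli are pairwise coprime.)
The moduli 47, 37, 31 are pairwise coprime, so by the CRT there is a unique solution mod 47·37·31 = 53909.
Solve by successive substitution. Start with x ≡ 42 (mod 47).
  Combine with x ≡ 26 (mod 37): write x = 42 + 47·t and require 42 + 47·t ≡ 26 (mod 37), i.e. 47·t ≡ 26 − 42 ≡ 21 (mod 37). Since 47^(−1) ≡ 26 (mod 37) (47 ≡ 10 (mod 37)), t ≡ 26·21 ≡ 28 (mod 37). So x ≡ 42 + 47·28 = 1358 (mod 1739).
  Combine with x ≡ 14 (mod 31): write x = 1358 + 1739·t and require 1358 + 1739·t ≡ 14 (mod 31), i.e. 1739·t ≡ 14 − 1358 ≡ 20 (mod 31). Since 1739^(−1) ≡ 21 (mod 31) (1739 ≡ 3 (mod 31)), t ≡ 21·20 ≡ 17 (mod 31). So x ≡ 1358 + 1739·17 = 30921 (mod 53909).
Unique solution in [0, 53909): x = 30921.

Final answer: x ≡ 30921 (mod 53909); the representative in [0, 53909) is 30921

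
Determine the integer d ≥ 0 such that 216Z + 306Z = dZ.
(216, 306) = (18); d = 18

In the PID Z, (a, b) is generated by gcd(a, b). Compute gcd(306, 216) with the extended Euclidean algorithm, tracking rows (r, s, t) with s·306 + t·216 = r:
  row A: (306, 1, 0)   [1·306 + 0·216 = 306]
  row B: (216, 0, 1)   [0·306 + 1·216 = 216]
  306 = 1·216 + 90   → row C = row A − 1·row B = (90, 1, −1)   [check: 1·306 − 1·216 = 90]
  216 = 2·90 + 36   → row D = row B − 2·row C = (36, −2, 3)   [check: −2·306 + 3·216 = 36]
  90 = 2·36 + 18   → row E = row C − 2·row D = (18, 5, −7)   [check: 5·306 − 7·216 = 18]
  36 = 2·18 + 0   → remainder 0, stop. gcd = 18 (last nonzero row E).
So gcd(216, 306) = 18, with Bézout identity 5·306 − 7·216 = 18. Containment (⊇): the Bézout identity exhibits 18 as an element of (216, 306), giving (18) ⊆ (216, 306). Containment (⊆): since 18 | 216 and 18 | 306 (216 = 18·12, 306 = 18·17), every Z-linear combination of 216 and 306 is divisible by 18, so (216, 306) ⊆ (18). Therefore (216, 306) = (18), d = 18.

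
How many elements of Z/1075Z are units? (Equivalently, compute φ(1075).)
An element a ∈ Z/1075Z is a unit iff gcd(a, 1075) = 1, so the number of units is φ(1075). φ is multiplicative, with φ(p^e) = p^e − p^(e−1). Factorise 1075 = 5^2 · 43. Then
  φ(1075) = (5^2 − 5^1) · (43 − 1) = 20 · 42 = 840.

Final answer: Z/1075Z has φ(1075) = 840 units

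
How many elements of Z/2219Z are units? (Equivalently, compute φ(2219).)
Z/2219Z has φ(2219) = 1896 units

An element a ∈ Z/2219Z is a unit iff gcd(a, 2219) = 1, so the number of units is φ(2219). φ is multiplicative, with φ(p^e) = p^e − p^(e−1). Factorise 2219 = 7 · 317. Then
  φ(2219) = (7 − 1) · (317 − 1) = 6 · 316 = 1896.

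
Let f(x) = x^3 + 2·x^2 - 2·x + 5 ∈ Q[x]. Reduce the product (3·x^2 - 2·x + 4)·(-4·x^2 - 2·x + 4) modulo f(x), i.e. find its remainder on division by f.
First multiply in Q[x] without reducing: a · b = -12·x^4 + 2·x^3 - 16·x + 16. Now divide by f(x) = x^3 + 2·x^2 - 2·x + 5, eliminating the leading term at each step:
  leading term -12·x^4: subtract (-12·x)·f(x) = -12·x^4 - 24·x^3 + 24·x^2 - 60·x, leaving 26·x^3 - 24·x^2 + 44·x + 16
  leading term 26·x^3: subtract (26)·f(x) = 26·x^3 + 52·x^2 - 52·x + 130, leaving -76·x^2 + 96·x - 114
The degree is now < 3, so this is the remainder. Hence a · b ≡ -76·x^2 + 96·x - 114 in Q[x]/(f).

Final answer: a · b ≡ -76·x^2 + 96·x - 114 (mod f(x))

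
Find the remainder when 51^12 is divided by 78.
Use repeated squaring. Binary(12) = 1100. Walk through the bits of the exponent 12 left-to-right: at each bit after the leading one, square the running value, then multiply by 51 if the bit is 1 (always reducing mod 78):
  bit 1 = 1 (leading): start with 51.
  bit 2 = 1: square 51^2 = 2601 ≡ 27; bit is 1, so multiply 27·51 = 1377 ≡ 51 (mod 78).
  bit 3 = 0: square 51^2 = 2601 ≡ 27 (mod 78).
  bit 4 = 0: square 27^2 = 729 ≡ 27 (mod 78).
Final value: 51^12 ≡ 27 (mod 78).

Final answer: 27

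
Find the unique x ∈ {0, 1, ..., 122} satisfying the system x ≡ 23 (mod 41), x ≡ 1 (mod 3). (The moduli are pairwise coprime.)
x ≡ 64 (mod 123); the representative in [0, 123) is 64

The moduli 41, 3 are pairwise coprime, so by the CRT there is a unique solution mod 41·3 = 123.
Solve by successive substitution. Start with x ≡ 23 (mod 41).
  Combine with x ≡ 1 (mod 3): write x = 23 + 41·t and require 23 + 41·t ≡ 1 (mod 3), i.e. 41·t ≡ 1 − 23 ≡ 2 (mod 3). Since 41^(−1) ≡ 2 (mod 3) (41 ≡ 2 (mod 3)), t ≡ 2·2 ≡ 1 (mod 3). So x ≡ 23 + 41·1 = 64 (mod 123).
Unique solution in [0, 123): x = 64.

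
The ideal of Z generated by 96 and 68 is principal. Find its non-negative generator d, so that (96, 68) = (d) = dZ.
In the PID Z, (a, b) is generated by gcd(a, b). Compute gcd(96, 68) with the extended Euclidean algorithm, tracking rows (r, s, t) with s·96 + t·68 = r:
  row A: (96, 1, 0)   [1·96 + 0·68 = 96]
  row B: (68, 0, 1)   [0·96 + 1·68 = 68]
  96 = 1·68 + 28   → row C = row A − 1·row B = (28, 1, −1)   [check: 1·96 − 1·68 = 28]
  68 = 2·28 + 12   → row D = row B − 2·row C = (12, −2, 3)   [check: −2·96 + 3·68 = 12]
  28 = 2·12 + 4   → row E = row C − 2·row D = (4, 5, −7)   [check: 5·96 − 7·68 = 4]
  12 = 3·4 + 0   → remainder 0, stop. gcd = 4 (last nonzero row E).
So gcd(96, 68) = 4, with Bézout identity 5·96 − 7·68 = 4. Containment (⊇): the Bézout identity exhibits 4 as an element of (96, 68), giving (4) ⊆ (96, 68). Containment (⊆): since 4 | 96 and 4 | 68 (96 = 4·24, 68 = 4·17), every Z-linear combination of 96 and 68 is divisible by 4, so (96, 68) ⊆ (4). Therefore (96, 68) = (4), d = 4.

Final answer: (96, 68) = (4); d = 4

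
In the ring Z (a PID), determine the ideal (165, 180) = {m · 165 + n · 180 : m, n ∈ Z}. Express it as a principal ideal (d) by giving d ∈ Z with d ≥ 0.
(165, 180) = (15); d = 15

In the PID Z, (a, b) is generated by gcd(a, b). Compute gcd(180, 165) with the extended Euclidean algorithm, tracking rows (r, s, t) with s·180 + t·165 = r:
  row A: (180, 1, 0)   [1·180 + 0·165 = 180]
  row B: (165, 0, 1)   [0·180 + 1·165 = 165]
  180 = 1·165 + 15   → row C = row A − 1·row B = (15, 1, −1)   [check: 1·180 − 1·165 = 15]
  165 = 11·15 + 0   → remainder 0, stop. gcd = 15 (last nonzero row C).
So gcd(165, 180) = 15, with Bézout identity 1·180 − 1·165 = 15. Containment (⊇): the Bézout identity exhibits 15 as an element of (165, 180), giving (15) ⊆ (165, 180). Containment (⊆): since 15 | 165 and 15 | 180 (165 = 15·11, 180 = 15·12), every Z-linear combination of 165 and 180 is divisible by 15, so (165, 180) ⊆ (15). Therefore (165, 180) = (15), d = 15.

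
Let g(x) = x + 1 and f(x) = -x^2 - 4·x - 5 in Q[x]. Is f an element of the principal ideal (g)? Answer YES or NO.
NO

In Q[x] the ideal (g) consists of all multiples of g, so f ∈ (g) iff g | f, i.e. iff the remainder of f on division by g is 0. Divide f by g (g is monic, so eliminate the leading term of the running remainder at each step):
  leading term -x^2: subtract (-x)·g(x) = -x^2 - x, leaving -3·x - 5
  leading term -3·x: subtract (-3)·g(x) = -3·x - 3, leaving -2
The remainder r(x) = -2 ≠ 0 (and deg r < deg g), so g ∤ f, i.e. f ∉ (g).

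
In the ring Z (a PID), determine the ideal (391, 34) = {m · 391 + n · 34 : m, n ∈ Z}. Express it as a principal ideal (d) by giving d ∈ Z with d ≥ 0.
(391, 34) = (17); d = 17

In the PID Z, (a, b) is generated by gcd(a, b). Compute gcd(391, 34) with the extended Euclidean algorithm, tracking rows (r, s, t) with s·391 + t·34 = r:
  row A: (391, 1, 0)   [1·391 + 0·34 = 391]
  row B: (34, 0, 1)   [0·391 + 1·34 = 34]
  391 = 11·34 + 17   → row C = row A − 11·row B = (17, 1, −11)   [check: 1·391 − 11·34 = 17]
  34 = 2·17 + 0   → remainder 0, stop. gcd = 17 (last nonzero row C).
So gcd(391, 34) = 17, with Bézout identity 1·391 − 11·34 = 17. Containment (⊇): the Bézout identity exhibits 17 as an element of (391, 34), giving (17) ⊆ (391, 34). Containment (⊆): since 17 | 391 and 17 | 34 (391 = 17·23, 34 = 17·2), every Z-linear combination of 391 and 34 is divisible by 17, so (391, 34) ⊆ (17). Therefore (391, 34) = (17), d = 17.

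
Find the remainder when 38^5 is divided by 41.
Use repeated squaring. Binary(5) = 101. Walk through the bits of the exponent 5 left-to-right: at each bit after the leading one, square the running value, then multiply by 38 if the bit is 1 (always reducing mod 41):
  bit 1 = 1 (leading): start with 38.
  bit 2 = 0: square 38^2 = 1444 ≡ 9 (mod 41).
  bit 3 = 1: square 9^2 = 81 ≡ 40; bit is 1, so multiply 40·38 = 1520 ≡ 3 (mod 41).
Final value: 38^5 ≡ 3 (mod 41).

Final answer: 3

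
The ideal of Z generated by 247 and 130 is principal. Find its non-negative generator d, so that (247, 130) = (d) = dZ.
(247, 130) = (13); d = 13

In the PID Z, (a, b) is generated by gcd(a, b). Compute gcd(247, 130) with the extended Euclidean algorithm, tracking rows (r, s, t) with s·247 + t·130 = r:
  row A: (247, 1, 0)   [1·247 + 0·130 = 247]
  row B: (130, 0, 1)   [0·247 + 1·130 = 130]
  247 = 1·130 + 117   → row C = row A − 1·row B = (117, 1, −1)   [check: 1·247 − 1·130 = 117]
  130 = 1·117 + 13   → row D = row B − 1·row C = (13, −1, 2)   [check: −1·247 + 2·130 = 13]
  117 = 9·13 + 0   → remainder 0, stop. gcd = 13 (last nonzero row D).
So gcd(247, 130) = 13, with Bézout identity −1·247 + 2·130 = 13. Containment (⊇): the Bézout identity exhibits 13 as an element of (247, 130), giving (13) ⊆ (247, 130). Containment (⊆): since 13 | 247 and 13 | 130 (247 = 13·19, 130 = 13·10), every Z-linear combination of 247 and 130 is divisible by 13, so (247, 130) ⊆ (13). Therefore (247, 130) = (13), d = 13.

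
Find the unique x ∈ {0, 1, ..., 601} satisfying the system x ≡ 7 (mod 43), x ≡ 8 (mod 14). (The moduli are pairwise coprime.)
The moduli 43, 14 are pairwise coprime, so by the CRT there is a unique solution mod 43·14 = 602.
Solve by successive substitution. Start with x ≡ 7 (mod 43).
  Combine with x ≡ 8 (mod 14): write x = 7 + 43·t and require 7 + 43·t ≡ 8 (mod 14), i.e. 43·t ≡ 8 − 7 ≡ 1 (mod 14). Since 43^(−1) ≡ 1 (mod 14) (43 ≡ 1 (mod 14)), t ≡ 1·1 ≡ 1 (mod 14). So x ≡ 7 + 43·1 = 50 (mod 602).
Unique solution in [0, 602): x = 50.

Final answer: x ≡ 50 (mod 602); the representative in [0, 602) is 50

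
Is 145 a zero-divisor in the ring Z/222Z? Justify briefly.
gcd(145, 222) = 1, so 145 is a unit in Z/222Z (it has a multiplicative inverse). A unit cannot be a zero-divisor: if 145·b ≡ 0 then multiplying both sides by 145^(−1) gives b ≡ 0. So 145 is not a zero-divisor.

Final answer: NO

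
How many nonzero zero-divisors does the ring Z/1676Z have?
In Z/1676Z each nonzero element is either a unit (gcd with 1676 is 1) or a zero-divisor (gcd > 1). The number of units is φ(1676): factorise 1676 = 2^2 · 419, so φ(1676) = (2^2 − 2^1) · (419 − 1) = 2 · 418 = 836. The nonzero elements number 1676 − 1 = 1675. Hence the nonzero zero-divisors number 1675 − 836 = 839.

Final answer: Z/1676Z has 839 nonzero zero-divisors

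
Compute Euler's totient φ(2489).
φ is multiplicative, with φ(p^e) = p^e − p^(e−1). Factorise 2489 = 19 · 131. Then
  φ(2489) = (19 − 1) · (131 − 1) = 18 · 130 = 2340.

Final answer: φ(2489) = 2340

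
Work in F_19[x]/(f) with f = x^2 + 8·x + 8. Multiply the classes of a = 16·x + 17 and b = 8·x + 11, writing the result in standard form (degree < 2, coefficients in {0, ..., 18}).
Multiply as integer polynomials: a · b = 128·x^2 + 312·x + 187. Reducing coefficients mod 19: a · b ≡ 14·x^2 + 8·x + 16. Now divide by f(x) = x^2 + 8·x + 8 in F_19[x], eliminating the leading term at each step:
  leading term 14·x^2: subtract (14)·f(x) = 14·x^2 + 17·x + 17, leaving 10·x + 18 (coefficients mod 19)
The degree is now < 2, so this is the remainder. Hence a · b ≡ 10·x + 18 in F_19[x]/(f).

Final answer: a · b ≡ 10·x + 18 (mod f(x))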